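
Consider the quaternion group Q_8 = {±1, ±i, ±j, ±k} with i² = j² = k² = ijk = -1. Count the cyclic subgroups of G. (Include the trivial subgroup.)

5

Each element a generates a cyclic subgroup ⟨a⟩; distinct elements may generate the same one (a cyclic group of order d has φ(d) generators).
Cyclic subgroups by order — order 1: 1; order 2: 1; order 4: 3.
Total: 5.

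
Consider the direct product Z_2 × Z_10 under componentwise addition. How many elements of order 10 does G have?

An element (a,b) has order lcm(ord(a), ord(b)); count pairs with lcm equal to 10.
Enumerating gives 12 such elements.

12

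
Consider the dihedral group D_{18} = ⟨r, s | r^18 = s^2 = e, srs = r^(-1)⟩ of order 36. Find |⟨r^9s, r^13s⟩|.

|⟨r^9s⟩| = 2 and |⟨r^13s⟩| = 2, so |H| is a multiple of lcm(2, 2) = 2 and divides |G| = 36.
Closing under the operation: H = {e, r^2, r^4, r^6, r^8, r^10, r^12, r^14, r^16, rs, r^3s, r^5s, r^7s, r^9s, r^11s, r^13s, r^15s, r^17s}, so |H| = 18.

18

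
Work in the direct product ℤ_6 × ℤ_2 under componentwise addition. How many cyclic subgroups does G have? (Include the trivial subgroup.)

Each element a generates a cyclic subgroup ⟨a⟩; distinct elements may generate the same one (a cyclic group of order d has φ(d) generators).
Cyclic subgroups by order — order 1: 1; order 2: 3; order 3: 1; order 6: 3.
Total: 8.

8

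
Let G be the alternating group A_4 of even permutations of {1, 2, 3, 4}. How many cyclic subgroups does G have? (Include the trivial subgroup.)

8

Each element a generates a cyclic subgroup ⟨a⟩; distinct elements may generate the same one (a cyclic group of order d has φ(d) generators).
Cyclic subgroups by order — order 1: 1; order 2: 3; order 3: 4.
Total: 8.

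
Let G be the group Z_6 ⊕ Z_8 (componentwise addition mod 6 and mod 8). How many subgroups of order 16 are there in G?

|G| = 48 and 16 | 48, so subgroups of order 16 are possible by Lagrange.
The subgroups of order 16 are: {(0,0), (0,1), (0,2), (0,3), (0,4), (0,5), (0,6), (0,7), (3,0), (3,1), (3,2), (3,3), (3,4), (3,5), (3,6), (3,7)}.
So G has 1 subgroup of order 16.

1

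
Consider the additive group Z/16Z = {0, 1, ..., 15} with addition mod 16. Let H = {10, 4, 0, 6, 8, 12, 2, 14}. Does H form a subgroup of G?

Yes

|H| = 8 divides |G| = 16, consistent with Lagrange.
H contains the identity, every element's inverse is in H, and H is closed under +: it is a subgroup.
In fact H = ⟨2⟩.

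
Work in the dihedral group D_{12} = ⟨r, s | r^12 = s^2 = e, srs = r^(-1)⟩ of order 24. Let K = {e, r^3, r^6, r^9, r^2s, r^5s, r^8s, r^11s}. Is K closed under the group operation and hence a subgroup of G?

Yes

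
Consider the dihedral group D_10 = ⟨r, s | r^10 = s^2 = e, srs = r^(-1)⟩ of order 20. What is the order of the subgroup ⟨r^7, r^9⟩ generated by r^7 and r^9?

|⟨r^7⟩| = 10 and |⟨r^9⟩| = 10, so |H| is a multiple of lcm(10, 10) = 10 and divides |G| = 20.
Closing under the operation: H = {e, r, r^2, r^3, r^4, r^5, r^6, r^7, r^8, r^9}, so |H| = 10.

10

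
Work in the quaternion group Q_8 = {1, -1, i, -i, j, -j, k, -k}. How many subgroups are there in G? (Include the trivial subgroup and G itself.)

|G| = 8, so by Lagrange every subgroup order divides 8. Divisors: 1, 2, 4, 8.
Subgroups by order — order 1: 1; order 2: 1; order 4: 3; order 8: 1.
Total: 1 + 1 + 3 + 1 = 6.

6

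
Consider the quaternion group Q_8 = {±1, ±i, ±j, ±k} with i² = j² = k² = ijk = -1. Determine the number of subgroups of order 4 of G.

|G| = 8 and 4 | 8, so subgroups of order 4 are possible by Lagrange.
The subgroups of order 4 are: {1, -1, i, -i}; {1, -1, j, -j}; {1, -1, k, -k}.
So G has 3 subgroups of order 4.

3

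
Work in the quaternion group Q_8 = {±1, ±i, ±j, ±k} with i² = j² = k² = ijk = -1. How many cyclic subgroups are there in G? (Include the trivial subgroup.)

5

Group the elements of G by the cyclic subgroup they generate; each cyclic subgroup of order d accounts for φ(d) elements.
Cyclic subgroups by order — order 1: 1; order 2: 1; order 4: 3.
Total: 5.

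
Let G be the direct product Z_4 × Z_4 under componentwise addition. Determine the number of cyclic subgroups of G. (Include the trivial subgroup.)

10

Group the elements of G by the cyclic subgroup they generate; each cyclic subgroup of order d accounts for φ(d) elements.
Cyclic subgroups by order — order 1: 1; order 2: 3; order 4: 6.
Total: 10.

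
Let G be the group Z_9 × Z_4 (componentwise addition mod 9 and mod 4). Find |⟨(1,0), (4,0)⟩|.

|⟨(1,0)⟩| = 9 and |⟨(4,0)⟩| = 9, so |H| is a multiple of lcm(9, 9) = 9 and divides |G| = 36.
Closing under the operation: H = {(0,0), (1,0), (2,0), (3,0), (4,0), (5,0), (6,0), (7,0), (8,0)}, so |H| = 9.

9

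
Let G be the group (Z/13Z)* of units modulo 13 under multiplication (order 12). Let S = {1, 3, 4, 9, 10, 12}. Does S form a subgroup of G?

|S| = 6 divides |G| = 12, consistent with Lagrange.
S contains the identity, every element's inverse is in S, and S is closed under ·: it is a subgroup.
In fact S = ⟨4⟩.

Yes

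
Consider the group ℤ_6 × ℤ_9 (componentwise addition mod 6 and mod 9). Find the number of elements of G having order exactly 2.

An element (a,b) has order lcm(ord(a), ord(b)); count pairs with lcm equal to 2.
Enumerating gives 1 such elements.

1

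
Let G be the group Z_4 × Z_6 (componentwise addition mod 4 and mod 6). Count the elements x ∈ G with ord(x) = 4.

An element (a,b) has order lcm(ord(a), ord(b)); count pairs with lcm equal to 4.
Enumerating gives 4 such elements.

4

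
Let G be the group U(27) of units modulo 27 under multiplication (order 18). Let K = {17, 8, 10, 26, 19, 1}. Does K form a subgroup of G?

Yes

|K| = 6 divides |G| = 18, consistent with Lagrange.
K contains the identity, every element's inverse is in K, and K is closed under ·: it is a subgroup.
In fact K = ⟨17⟩.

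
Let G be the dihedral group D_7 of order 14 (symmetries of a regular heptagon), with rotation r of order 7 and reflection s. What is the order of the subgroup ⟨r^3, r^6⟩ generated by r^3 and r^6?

7

|⟨r^3⟩| = 7 and |⟨r^6⟩| = 7, so |H| is a multiple of lcm(7, 7) = 7 and divides |G| = 14.
Closing under the operation: H = {e, r, r^2, r^3, r^4, r^5, r^6}, so |H| = 7.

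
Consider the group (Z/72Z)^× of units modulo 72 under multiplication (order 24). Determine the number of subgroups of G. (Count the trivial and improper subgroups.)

|G| = 24, so by Lagrange every subgroup order divides 24. Divisors: 1, 2, 3, 4, 6, 8, 12, 24.
Subgroups by order — order 1: 1; order 2: 7; order 3: 1; order 4: 7; order 6: 7; order 8: 1; order 12: 7; order 24: 1.
Total: 1 + 7 + 1 + 7 + 7 + 1 + 7 + 1 = 32.

32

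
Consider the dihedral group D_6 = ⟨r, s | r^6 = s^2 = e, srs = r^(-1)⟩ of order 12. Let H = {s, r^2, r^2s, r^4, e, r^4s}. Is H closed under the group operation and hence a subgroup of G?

|H| = 6 divides |G| = 12, consistent with Lagrange.
H contains the identity, every element's inverse is in H, and H is closed under ·: it is a subgroup.

Yes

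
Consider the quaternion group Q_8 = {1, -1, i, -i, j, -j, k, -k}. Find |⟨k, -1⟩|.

|⟨k⟩| = 4 and |⟨-1⟩| = 2, so |H| is a multiple of lcm(4, 2) = 4 and divides |G| = 8.
Closing under the operation: H = {1, -1, k, -k}, so |H| = 4.

4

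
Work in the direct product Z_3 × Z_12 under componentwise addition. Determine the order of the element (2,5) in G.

The order of (2,5) in Z_3 × Z_12 is lcm(ord(2) in Z_3, ord(5) in Z_12).
ord(2) = 3 and ord(5) = 12, so |⟨(2,5)⟩| = lcm(3, 12) = 12.

12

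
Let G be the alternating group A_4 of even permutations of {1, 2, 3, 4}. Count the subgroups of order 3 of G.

4

|G| = 12 and 3 | 12, so subgroups of order 3 are possible by Lagrange.
The subgroups of order 3 are: {e, (1 2 3), (1 3 2)}; {e, (1 2 4), (1 4 2)}; {e, (1 3 4), (1 4 3)}; {e, (2 3 4), (2 4 3)}.
So G has 4 subgroups of order 3.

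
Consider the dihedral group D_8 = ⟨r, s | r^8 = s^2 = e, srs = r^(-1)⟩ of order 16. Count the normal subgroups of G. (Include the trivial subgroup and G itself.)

7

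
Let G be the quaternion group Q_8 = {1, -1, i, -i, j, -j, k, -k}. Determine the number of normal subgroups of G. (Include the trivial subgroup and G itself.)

G has 6 subgroups. Checking conjugation-invariance by order — order 1: 1/1 normal; order 2: 1/1 normal; order 4: 3/3 normal; order 8: 1/1 normal.
Total normal subgroups: 6.

6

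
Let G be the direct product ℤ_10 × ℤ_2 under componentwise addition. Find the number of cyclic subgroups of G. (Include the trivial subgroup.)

8

A cyclic subgroup of order d is generated by each of its φ(d) elements of order d, so the cyclic subgroups of order d number (#elements of order d)/φ(d).
Cyclic subgroups by order — order 1: 1; order 2: 3; order 5: 1; order 10: 3.
Total: 8.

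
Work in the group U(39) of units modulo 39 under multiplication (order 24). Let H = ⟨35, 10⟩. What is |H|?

12

|⟨35⟩| = 6 and |⟨10⟩| = 6, so |H| is a multiple of lcm(6, 6) = 6 and divides |G| = 24.
Closing under the operation: H = {1, 4, 10, 14, 16, 17, 22, 23, 25, 29, 35, 38}, so |H| = 12.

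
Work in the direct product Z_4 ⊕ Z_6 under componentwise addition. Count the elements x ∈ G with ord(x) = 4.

4

An element (a,b) has order lcm(ord(a), ord(b)); count pairs with lcm equal to 4.
Enumerating gives 4 such elements.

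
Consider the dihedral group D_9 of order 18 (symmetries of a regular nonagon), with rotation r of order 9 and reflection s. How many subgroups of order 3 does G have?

|G| = 18 and 3 | 18, so subgroups of order 3 are possible by Lagrange.
The subgroups of order 3 are: {e, r^3, r^6}.
So G has 1 subgroup of order 3.

1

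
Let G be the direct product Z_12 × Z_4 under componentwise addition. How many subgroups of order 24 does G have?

3

|G| = 48 and 24 | 48, so subgroups of order 24 are possible by Lagrange.
The subgroups of order 24 are: {(0,0), (0,1), (0,2), (0,3), (2,0), (2,1), (2,2), (2,3), (4,0), (4,1), (4,2), (4,3), (6,0), (6,1), (6,2), (6,3), (8,0), (8,1), (8,2), (8,3), (10,0), (10,1), (10,2), (10,3)}; {(0,0), (0,2), (1,0), (1,2), (2,0), (2,2), (3,0), (3,2), (4,0), (4,2), (5,0), (5,2), (6,0), (6,2), (7,0), (7,2), (8,0), (8,2), (9,0), (9,2), (10,0), (10,2), (11,0), (11,2)}; {(0,0), (0,2), (1,1), (1,3), (2,0), (2,2), (3,1), (3,3), (4,0), (4,2), (5,1), (5,3), (6,0), (6,2), (7,1), (7,3), (8,0), (8,2), (9,1), (9,3), (10,0), (10,2), (11,1), (11,3)}.
So G has 3 subgroups of order 24.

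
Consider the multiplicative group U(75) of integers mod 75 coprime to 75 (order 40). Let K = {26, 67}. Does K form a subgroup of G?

The identity 1 ∉ K, so K is not a subgroup.

No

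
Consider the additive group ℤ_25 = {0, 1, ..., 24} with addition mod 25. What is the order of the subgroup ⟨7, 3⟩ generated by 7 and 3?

25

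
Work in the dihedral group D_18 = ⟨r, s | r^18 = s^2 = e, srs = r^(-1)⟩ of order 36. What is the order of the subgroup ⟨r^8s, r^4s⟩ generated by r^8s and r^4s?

18

|⟨r^8s⟩| = 2 and |⟨r^4s⟩| = 2, so |H| is a multiple of lcm(2, 2) = 2 and divides |G| = 36.
Closing under the operation: H = {e, r^2, r^4, r^6, r^8, r^10, r^12, r^14, r^16, s, r^2s, r^4s, r^6s, r^8s, r^10s, r^12s, r^14s, r^16s}, so |H| = 18.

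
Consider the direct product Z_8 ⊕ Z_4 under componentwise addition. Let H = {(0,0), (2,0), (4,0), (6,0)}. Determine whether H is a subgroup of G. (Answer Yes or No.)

|H| = 4 divides |G| = 32, consistent with Lagrange.
H contains the identity, every element's inverse is in H, and H is closed under +: it is a subgroup.
In fact H = ⟨(6,0)⟩.

Yes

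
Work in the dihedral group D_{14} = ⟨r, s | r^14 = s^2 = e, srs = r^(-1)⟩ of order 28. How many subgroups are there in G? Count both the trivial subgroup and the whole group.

|G| = 28, so by Lagrange every subgroup order divides 28. Divisors: 1, 2, 4, 7, 14, 28.
Subgroups by order — order 1: 1; order 2: 15; order 4: 7; order 7: 1; order 14: 3; order 28: 1.
Total: 1 + 15 + 7 + 1 + 3 + 1 = 28.

28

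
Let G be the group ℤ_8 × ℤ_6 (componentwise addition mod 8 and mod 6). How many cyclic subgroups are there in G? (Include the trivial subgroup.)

16

Each element a generates a cyclic subgroup ⟨a⟩; distinct elements may generate the same one (a cyclic group of order d has φ(d) generators).
Cyclic subgroups by order — order 1: 1; order 2: 3; order 3: 1; order 4: 2; order 6: 3; order 8: 2; order 12: 2; order 24: 2.
Total: 16.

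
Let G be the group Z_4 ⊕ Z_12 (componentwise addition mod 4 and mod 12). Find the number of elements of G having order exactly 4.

12

An element (a,b) has order lcm(ord(a), ord(b)); count pairs with lcm equal to 4.
Enumerating gives 12 such elements.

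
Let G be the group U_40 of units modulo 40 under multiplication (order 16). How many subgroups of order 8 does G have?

7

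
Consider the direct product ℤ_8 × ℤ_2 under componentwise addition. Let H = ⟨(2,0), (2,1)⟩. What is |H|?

|⟨(2,0)⟩| = 4 and |⟨(2,1)⟩| = 4, so |H| is a multiple of lcm(4, 4) = 4 and divides |G| = 16.
Closing under the operation: H = {(0,0), (0,1), (2,0), (2,1), (4,0), (4,1), (6,0), (6,1)}, so |H| = 8.

8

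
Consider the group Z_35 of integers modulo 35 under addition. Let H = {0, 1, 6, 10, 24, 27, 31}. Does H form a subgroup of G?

No

1 ∈ H but its inverse 34 ∉ H, so H is not a subgroup.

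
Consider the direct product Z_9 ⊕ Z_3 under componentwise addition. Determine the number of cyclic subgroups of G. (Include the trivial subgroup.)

A cyclic subgroup of order d is generated by each of its φ(d) elements of order d, so the cyclic subgroups of order d number (#elements of order d)/φ(d).
Cyclic subgroups by order — order 1: 1; order 3: 4; order 9: 3.
Total: 8.

8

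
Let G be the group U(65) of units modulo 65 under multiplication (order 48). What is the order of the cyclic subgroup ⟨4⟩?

6

Compute successive powers of 4 mod 65: 4, 16, 64, 61, 49, 1; 4^6 ≡ 1 (mod 65).
So |⟨4⟩| = 6.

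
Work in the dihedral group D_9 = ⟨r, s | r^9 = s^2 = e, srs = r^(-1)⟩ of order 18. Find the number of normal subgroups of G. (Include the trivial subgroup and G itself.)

G has 16 subgroups. Checking conjugation-invariance by order — order 1: 1/1 normal; order 2: 0/9 normal; order 3: 1/1 normal; order 6: 0/3 normal; order 9: 1/1 normal; order 18: 1/1 normal.
Total normal subgroups: 4.

4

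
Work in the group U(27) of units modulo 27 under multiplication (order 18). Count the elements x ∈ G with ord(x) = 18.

6

The elements of order 18 are: 2, 5, 11, 14, 20, 23.
That's 6.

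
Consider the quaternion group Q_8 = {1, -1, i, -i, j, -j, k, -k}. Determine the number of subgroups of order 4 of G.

|G| = 8 and 4 | 8, so subgroups of order 4 are possible by Lagrange.
The subgroups of order 4 are: {1, -1, i, -i}; {1, -1, j, -j}; {1, -1, k, -k}.
So G has 3 subgroups of order 4.

3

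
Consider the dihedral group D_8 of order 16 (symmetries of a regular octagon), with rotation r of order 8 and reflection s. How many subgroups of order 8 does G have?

3

|G| = 16 and 8 | 16, so subgroups of order 8 are possible by Lagrange.
The subgroups of order 8 are: {e, r, r^2, r^3, r^4, r^5, r^6, r^7}; {e, r^2, r^4, r^6, s, r^2s, r^4s, r^6s}; {e, r^2, r^4, r^6, rs, r^3s, r^5s, r^7s}.
So G has 3 subgroups of order 8.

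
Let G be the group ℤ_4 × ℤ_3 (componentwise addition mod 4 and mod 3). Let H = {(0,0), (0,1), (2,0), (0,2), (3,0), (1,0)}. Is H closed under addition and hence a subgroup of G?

No

Closure fails: (0,1) + (1,0) = (1,1) ∉ H. So H is not a subgroup.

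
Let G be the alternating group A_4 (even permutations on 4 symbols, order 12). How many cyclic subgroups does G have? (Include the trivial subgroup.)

A cyclic subgroup of order d is generated by each of its φ(d) elements of order d, so the cyclic subgroups of order d number (#elements of order d)/φ(d).
Cyclic subgroups by order — order 1: 1; order 2: 3; order 3: 4.
Total: 8.

8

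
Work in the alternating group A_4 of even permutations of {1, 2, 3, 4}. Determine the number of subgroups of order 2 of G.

|G| = 12 and 2 | 12, so subgroups of order 2 are possible by Lagrange.
The subgroups of order 2 are: {e, (1 2)(3 4)}; {e, (1 3)(2 4)}; {e, (1 4)(2 3)}.
So G has 3 subgroups of order 2.

3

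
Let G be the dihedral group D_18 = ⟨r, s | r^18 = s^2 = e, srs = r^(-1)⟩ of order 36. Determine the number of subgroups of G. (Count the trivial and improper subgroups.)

45

|G| = 36, so by Lagrange every subgroup order divides 36. Divisors: 1, 2, 3, 4, 6, 9, 12, 18, 36.
Subgroups by order — order 1: 1; order 2: 19; order 3: 1; order 4: 9; order 6: 7; order 9: 1; order 12: 3; order 18: 3; order 36: 1.
Total: 1 + 19 + 1 + 9 + 7 + 1 + 3 + 3 + 1 = 45.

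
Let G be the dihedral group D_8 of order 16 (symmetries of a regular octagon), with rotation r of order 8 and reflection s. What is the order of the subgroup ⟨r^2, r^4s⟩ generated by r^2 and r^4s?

|⟨r^2⟩| = 4 and |⟨r^4s⟩| = 2, so |H| is a multiple of lcm(4, 2) = 4 and divides |G| = 16.
Closing under the operation: H = {e, r^2, r^4, r^6, s, r^2s, r^4s, r^6s}, so |H| = 8.

8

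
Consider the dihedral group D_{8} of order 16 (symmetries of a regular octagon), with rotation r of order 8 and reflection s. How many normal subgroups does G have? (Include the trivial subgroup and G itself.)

7

G has 19 subgroups. Checking conjugation-invariance by order — order 1: 1/1 normal; order 2: 1/9 normal; order 4: 1/5 normal; order 8: 3/3 normal; order 16: 1/1 normal.
Total normal subgroups: 7.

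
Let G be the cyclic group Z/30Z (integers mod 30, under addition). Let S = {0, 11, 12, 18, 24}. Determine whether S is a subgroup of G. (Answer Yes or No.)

No

24 ∈ S but its inverse 6 ∉ S, so S is not a subgroup.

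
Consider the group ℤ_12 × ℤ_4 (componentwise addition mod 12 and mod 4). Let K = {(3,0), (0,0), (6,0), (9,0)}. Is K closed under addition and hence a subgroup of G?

Yes

|K| = 4 divides |G| = 48, consistent with Lagrange.
K contains the identity, every element's inverse is in K, and K is closed under +: it is a subgroup.
In fact K = ⟨(9,0)⟩.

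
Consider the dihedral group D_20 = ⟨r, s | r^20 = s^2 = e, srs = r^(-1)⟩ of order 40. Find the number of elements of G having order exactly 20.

8

The elements of order 20 are: r, r^3, r^7, r^9, r^11, r^13, r^17, r^19.
That's 8.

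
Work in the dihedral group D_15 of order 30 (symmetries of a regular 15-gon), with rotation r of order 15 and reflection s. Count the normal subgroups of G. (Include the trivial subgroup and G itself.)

5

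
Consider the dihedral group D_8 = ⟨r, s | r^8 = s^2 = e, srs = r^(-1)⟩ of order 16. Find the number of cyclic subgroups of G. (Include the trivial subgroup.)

A cyclic subgroup of order d is generated by each of its φ(d) elements of order d, so the cyclic subgroups of order d number (#elements of order d)/φ(d).
Cyclic subgroups by order — order 1: 1; order 2: 9; order 4: 1; order 8: 1.
Total: 12.

12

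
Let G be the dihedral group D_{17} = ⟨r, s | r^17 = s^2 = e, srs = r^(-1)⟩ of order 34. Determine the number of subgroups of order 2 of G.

|G| = 34 and 2 | 34, so subgroups of order 2 are possible by Lagrange.
The subgroups of order 2 are: {e, r^10s}; {e, r^11s}; {e, r^12s}; {e, r^13s}; … (17 in all).
So G has 17 subgroups of order 2.

17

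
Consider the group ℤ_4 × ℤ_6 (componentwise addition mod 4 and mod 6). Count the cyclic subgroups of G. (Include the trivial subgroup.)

12

A cyclic subgroup of order d is generated by each of its φ(d) elements of order d, so the cyclic subgroups of order d number (#elements of order d)/φ(d).
Cyclic subgroups by order — order 1: 1; order 2: 3; order 3: 1; order 4: 2; order 6: 3; order 12: 2.
Total: 12.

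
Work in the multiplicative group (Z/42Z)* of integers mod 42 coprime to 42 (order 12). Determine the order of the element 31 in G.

Compute successive powers of 31 mod 42: 31, 37, 13, 25, 19, 1; 31^6 ≡ 1 (mod 42).
So |⟨31⟩| = 6.

6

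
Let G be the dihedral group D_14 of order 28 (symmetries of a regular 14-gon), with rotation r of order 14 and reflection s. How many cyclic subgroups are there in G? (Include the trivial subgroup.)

18

Each element a generates a cyclic subgroup ⟨a⟩; distinct elements may generate the same one (a cyclic group of order d has φ(d) generators).
Cyclic subgroups by order — order 1: 1; order 2: 15; order 7: 1; order 14: 1.
Total: 18.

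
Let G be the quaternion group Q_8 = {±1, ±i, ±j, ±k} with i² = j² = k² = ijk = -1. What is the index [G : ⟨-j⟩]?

|⟨-j⟩| = 4 and |G| = 8.
By Lagrange, [G : H] = |G|/|H| = 8/4 = 2.

2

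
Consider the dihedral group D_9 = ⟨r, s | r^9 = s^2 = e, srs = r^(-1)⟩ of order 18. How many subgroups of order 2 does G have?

|G| = 18 and 2 | 18, so subgroups of order 2 are possible by Lagrange.
The subgroups of order 2 are: {e, r^2s}; {e, r^3s}; {e, r^4s}; {e, r^5s}; … (9 in all).
So G has 9 subgroups of order 2.

9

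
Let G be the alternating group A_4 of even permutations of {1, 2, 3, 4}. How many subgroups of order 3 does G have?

4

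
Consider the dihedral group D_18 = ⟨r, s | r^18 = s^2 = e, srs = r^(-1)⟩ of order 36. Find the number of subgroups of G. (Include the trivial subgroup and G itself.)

|G| = 36, so by Lagrange every subgroup order divides 36. Divisors: 1, 2, 3, 4, 6, 9, 12, 18, 36.
Subgroups by order — order 1: 1; order 2: 19; order 3: 1; order 4: 9; order 6: 7; order 9: 1; order 12: 3; order 18: 3; order 36: 1.
Total: 1 + 19 + 1 + 9 + 7 + 1 + 3 + 3 + 1 = 45.

45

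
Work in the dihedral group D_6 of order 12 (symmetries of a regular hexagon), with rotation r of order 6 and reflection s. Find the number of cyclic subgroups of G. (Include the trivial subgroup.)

A cyclic subgroup of order d is generated by each of its φ(d) elements of order d, so the cyclic subgroups of order d number (#elements of order d)/φ(d).
Cyclic subgroups by order — order 1: 1; order 2: 7; order 3: 1; order 6: 1.
Total: 10.

10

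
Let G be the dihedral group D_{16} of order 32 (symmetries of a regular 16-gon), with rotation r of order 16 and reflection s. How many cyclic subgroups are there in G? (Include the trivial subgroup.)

21

Each element a generates a cyclic subgroup ⟨a⟩; distinct elements may generate the same one (a cyclic group of order d has φ(d) generators).
Cyclic subgroups by order — order 1: 1; order 2: 17; order 4: 1; order 8: 1; order 16: 1.
Total: 21.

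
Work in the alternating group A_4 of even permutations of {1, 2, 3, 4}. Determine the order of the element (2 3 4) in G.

3

Computing powers of (2 3 4): the smallest k with ((2 3 4))^k = e is k = 3.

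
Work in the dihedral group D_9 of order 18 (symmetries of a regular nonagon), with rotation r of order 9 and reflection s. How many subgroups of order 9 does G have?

1

|G| = 18 and 9 | 18, so subgroups of order 9 are possible by Lagrange.
The subgroups of order 9 are: {e, r, r^2, r^3, r^4, r^5, r^6, r^7, r^8}.
So G has 1 subgroup of order 9.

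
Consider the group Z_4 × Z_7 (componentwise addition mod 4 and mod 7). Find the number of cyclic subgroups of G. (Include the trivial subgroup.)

A cyclic subgroup of order d is generated by each of its φ(d) elements of order d, so the cyclic subgroups of order d number (#elements of order d)/φ(d).
Cyclic subgroups by order — order 1: 1; order 2: 1; order 4: 1; order 7: 1; order 14: 1; order 28: 1.
Total: 6.

6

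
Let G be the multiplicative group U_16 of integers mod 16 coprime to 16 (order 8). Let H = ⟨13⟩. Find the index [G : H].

|⟨13⟩| = 4 and |G| = 8.
By Lagrange, [G : H] = |G|/|H| = 8/4 = 2.

2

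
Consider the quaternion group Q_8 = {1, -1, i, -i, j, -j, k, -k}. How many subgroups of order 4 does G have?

|G| = 8 and 4 | 8, so subgroups of order 4 are possible by Lagrange.
The subgroups of order 4 are: {1, -1, i, -i}; {1, -1, j, -j}; {1, -1, k, -k}.
So G has 3 subgroups of order 4.

3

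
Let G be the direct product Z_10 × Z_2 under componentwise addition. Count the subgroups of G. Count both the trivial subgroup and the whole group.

10

|G| = 20, so by Lagrange every subgroup order divides 20. Divisors: 1, 2, 4, 5, 10, 20.
Subgroups by order — order 1: 1; order 2: 3; order 4: 1; order 5: 1; order 10: 3; order 20: 1.
Total: 1 + 3 + 1 + 1 + 3 + 1 = 10.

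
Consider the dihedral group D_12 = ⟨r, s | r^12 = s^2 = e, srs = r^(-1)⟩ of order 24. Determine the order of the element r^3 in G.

4

Computing powers of r^3: the smallest k with (r^3)^k = e is k = 4.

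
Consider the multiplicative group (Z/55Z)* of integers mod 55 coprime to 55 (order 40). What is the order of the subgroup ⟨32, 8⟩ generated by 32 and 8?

|⟨32⟩| = 4 and |⟨8⟩| = 20, so |H| is a multiple of lcm(4, 20) = 20 and divides |G| = 40.
Closing under the operation: H = {1, 2, 4, 7, 8, 9, 13, 14, 16, 17, 18, 26, 28, 31, 32, 34, 36, 43, 49, 52}, so |H| = 20.

20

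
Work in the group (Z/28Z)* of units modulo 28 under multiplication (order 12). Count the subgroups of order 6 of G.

|G| = 12 and 6 | 12, so subgroups of order 6 are possible by Lagrange.
The subgroups of order 6 are: {1, 9, 11, 15, 23, 25}; {1, 5, 9, 13, 17, 25}; {1, 3, 9, 19, 25, 27}.
So G has 3 subgroups of order 6.

3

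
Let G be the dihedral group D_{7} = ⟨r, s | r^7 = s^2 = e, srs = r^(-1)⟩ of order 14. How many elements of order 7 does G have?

The elements of order 7 are: r, r^2, r^3, r^4, r^5, r^6.
That's 6.

6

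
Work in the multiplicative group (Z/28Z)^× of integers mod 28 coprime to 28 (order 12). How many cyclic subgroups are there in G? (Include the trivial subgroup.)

Each element a generates a cyclic subgroup ⟨a⟩; distinct elements may generate the same one (a cyclic group of order d has φ(d) generators).
Cyclic subgroups by order — order 1: 1; order 2: 3; order 3: 1; order 6: 3.
Total: 8.

8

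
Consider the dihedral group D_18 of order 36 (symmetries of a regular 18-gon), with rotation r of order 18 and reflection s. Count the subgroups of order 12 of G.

3

|G| = 36 and 12 | 36, so subgroups of order 12 are possible by Lagrange.
The subgroups of order 12 are: {e, r^3, r^6, r^9, r^12, r^15, rs, r^4s, r^7s, r^10s, r^13s, r^16s}; {e, r^3, r^6, r^9, r^12, r^15, r^2s, r^5s, r^8s, r^11s, r^14s, r^17s}; {e, r^3, r^6, r^9, r^12, r^15, s, r^3s, r^6s, r^9s, r^12s, r^15s}.
So G has 3 subgroups of order 12.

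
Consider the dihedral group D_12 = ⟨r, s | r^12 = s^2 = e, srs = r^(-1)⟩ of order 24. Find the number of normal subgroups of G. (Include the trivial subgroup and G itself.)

G has 34 subgroups. Checking conjugation-invariance by order — order 1: 1/1 normal; order 2: 1/13 normal; order 3: 1/1 normal; order 4: 1/7 normal; order 6: 1/5 normal; order 8: 0/3 normal; order 12: 3/3 normal; order 24: 1/1 normal.
Total normal subgroups: 9.

9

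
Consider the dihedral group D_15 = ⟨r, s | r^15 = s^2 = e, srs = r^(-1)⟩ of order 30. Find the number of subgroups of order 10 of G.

|G| = 30 and 10 | 30, so subgroups of order 10 are possible by Lagrange.
The subgroups of order 10 are: {e, r^3, r^6, r^9, r^12, rs, r^4s, r^7s, r^10s, r^13s}; {e, r^3, r^6, r^9, r^12, r^2s, r^5s, r^8s, r^11s, r^14s}; {e, r^3, r^6, r^9, r^12, s, r^3s, r^6s, r^9s, r^12s}.
So G has 3 subgroups of order 10.

3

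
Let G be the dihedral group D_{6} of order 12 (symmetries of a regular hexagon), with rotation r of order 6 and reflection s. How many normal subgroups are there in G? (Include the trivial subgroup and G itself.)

7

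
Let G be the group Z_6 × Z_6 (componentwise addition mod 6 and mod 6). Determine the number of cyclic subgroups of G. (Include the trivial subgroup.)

20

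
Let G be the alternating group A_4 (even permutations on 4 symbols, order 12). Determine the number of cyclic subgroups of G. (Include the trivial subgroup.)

8

A cyclic subgroup of order d is generated by each of its φ(d) elements of order d, so the cyclic subgroups of order d number (#elements of order d)/φ(d).
Cyclic subgroups by order — order 1: 1; order 2: 3; order 3: 4.
Total: 8.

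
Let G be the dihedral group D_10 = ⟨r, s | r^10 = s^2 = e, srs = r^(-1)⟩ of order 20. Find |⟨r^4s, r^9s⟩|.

4

|⟨r^4s⟩| = 2 and |⟨r^9s⟩| = 2, so |H| is a multiple of lcm(2, 2) = 2 and divides |G| = 20.
Closing under the operation: H = {e, r^5, r^4s, r^9s}, so |H| = 4.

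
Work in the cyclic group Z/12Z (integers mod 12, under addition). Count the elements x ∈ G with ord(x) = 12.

In a cyclic group of order 12, the number of elements of order d (for d | 12) is φ(d).
φ(12) = 4.

4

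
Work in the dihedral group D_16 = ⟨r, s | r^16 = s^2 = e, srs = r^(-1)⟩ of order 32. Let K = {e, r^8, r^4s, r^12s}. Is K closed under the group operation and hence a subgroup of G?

Yes

|K| = 4 divides |G| = 32, consistent with Lagrange.
K contains the identity, every element's inverse is in K, and K is closed under ·: it is a subgroup.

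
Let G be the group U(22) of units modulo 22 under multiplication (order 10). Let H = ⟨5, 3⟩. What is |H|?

|⟨5⟩| = 5 and |⟨3⟩| = 5, so |H| is a multiple of lcm(5, 5) = 5 and divides |G| = 10.
Closing under the operation: H = {1, 3, 5, 9, 15}, so |H| = 5.

5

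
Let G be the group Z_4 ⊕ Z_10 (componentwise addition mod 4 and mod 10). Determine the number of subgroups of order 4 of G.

3

|G| = 40 and 4 | 40, so subgroups of order 4 are possible by Lagrange.
The subgroups of order 4 are: {(0,0), (0,5), (2,0), (2,5)}; {(0,0), (1,0), (2,0), (3,0)}; {(0,0), (1,5), (2,0), (3,5)}.
So G has 3 subgroups of order 4.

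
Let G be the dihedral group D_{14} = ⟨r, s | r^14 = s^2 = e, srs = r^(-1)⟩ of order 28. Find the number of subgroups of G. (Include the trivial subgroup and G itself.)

28

|G| = 28, so by Lagrange every subgroup order divides 28. Divisors: 1, 2, 4, 7, 14, 28.
Subgroups by order — order 1: 1; order 2: 15; order 4: 7; order 7: 1; order 14: 3; order 28: 1.
Total: 1 + 15 + 7 + 1 + 3 + 1 = 28.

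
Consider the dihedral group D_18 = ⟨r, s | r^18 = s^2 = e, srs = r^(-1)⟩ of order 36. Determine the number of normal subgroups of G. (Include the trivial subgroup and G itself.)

9

G has 45 subgroups. Checking conjugation-invariance by order — order 1: 1/1 normal; order 2: 1/19 normal; order 3: 1/1 normal; order 4: 0/9 normal; order 6: 1/7 normal; order 9: 1/1 normal; order 12: 0/3 normal; order 18: 3/3 normal; order 36: 1/1 normal.
Total normal subgroups: 9.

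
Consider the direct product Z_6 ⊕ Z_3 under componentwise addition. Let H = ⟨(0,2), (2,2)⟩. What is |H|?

|⟨(0,2)⟩| = 3 and |⟨(2,2)⟩| = 3, so |H| is a multiple of lcm(3, 3) = 3 and divides |G| = 18.
Closing under the operation: H = {(0,0), (0,1), (0,2), (2,0), (2,1), (2,2), (4,0), (4,1), (4,2)}, so |H| = 9.

9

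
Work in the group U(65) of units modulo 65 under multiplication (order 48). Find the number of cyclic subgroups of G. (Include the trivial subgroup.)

20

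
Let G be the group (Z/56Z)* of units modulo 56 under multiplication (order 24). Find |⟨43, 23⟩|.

12

|⟨43⟩| = 2 and |⟨23⟩| = 6, so |H| is a multiple of lcm(2, 6) = 6 and divides |G| = 24.
Closing under the operation: H = {1, 9, 11, 15, 23, 25, 29, 37, 39, 43, 51, 53}, so |H| = 12.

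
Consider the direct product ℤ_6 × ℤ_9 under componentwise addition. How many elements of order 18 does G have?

18

An element (a,b) has order lcm(ord(a), ord(b)); count pairs with lcm equal to 18.
Enumerating gives 18 such elements.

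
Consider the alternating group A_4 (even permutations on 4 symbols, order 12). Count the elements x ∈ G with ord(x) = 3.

8

The elements of order 3 are: (2 3 4), (2 4 3), (1 2 3), (1 2 4), (1 3 2), (1 3 4), (1 4 2), (1 4 3).
That's 8.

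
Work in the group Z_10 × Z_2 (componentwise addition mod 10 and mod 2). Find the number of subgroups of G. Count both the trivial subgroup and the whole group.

10

|G| = 20, so by Lagrange every subgroup order divides 20. Divisors: 1, 2, 4, 5, 10, 20.
Subgroups by order — order 1: 1; order 2: 3; order 4: 1; order 5: 1; order 10: 3; order 20: 1.
Total: 1 + 3 + 1 + 1 + 3 + 1 = 10.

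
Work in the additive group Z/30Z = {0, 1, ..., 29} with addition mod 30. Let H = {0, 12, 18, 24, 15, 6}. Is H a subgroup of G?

Closure fails: 18 + 15 = 3 ∉ H. So H is not a subgroup.

No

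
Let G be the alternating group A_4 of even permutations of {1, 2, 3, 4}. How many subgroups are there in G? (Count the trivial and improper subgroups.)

10

|G| = 12, so by Lagrange every subgroup order divides 12. Divisors: 1, 2, 3, 4, 6, 12.
Subgroups by order — order 1: 1; order 2: 3; order 3: 4; order 4: 1; order 6: 0; order 12: 1.
Total: 1 + 3 + 4 + 1 + 0 + 1 = 10.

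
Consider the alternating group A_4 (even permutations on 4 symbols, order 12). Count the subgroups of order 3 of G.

4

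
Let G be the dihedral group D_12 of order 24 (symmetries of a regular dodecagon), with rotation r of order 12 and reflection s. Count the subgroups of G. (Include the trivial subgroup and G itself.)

|G| = 24, so by Lagrange every subgroup order divides 24. Divisors: 1, 2, 3, 4, 6, 8, 12, 24.
Subgroups by order — order 1: 1; order 2: 13; order 3: 1; order 4: 7; order 6: 5; order 8: 3; order 12: 3; order 24: 1.
Total: 1 + 13 + 1 + 7 + 5 + 3 + 3 + 1 = 34.

34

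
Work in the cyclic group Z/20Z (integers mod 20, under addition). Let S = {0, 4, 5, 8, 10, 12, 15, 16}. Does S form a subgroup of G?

No

|S| = 8 does not divide |G| = 20, so by Lagrange S is not a subgroup.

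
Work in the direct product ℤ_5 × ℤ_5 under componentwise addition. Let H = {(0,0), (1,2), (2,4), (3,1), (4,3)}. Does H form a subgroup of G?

|H| = 5 divides |G| = 25, consistent with Lagrange.
H contains the identity, every element's inverse is in H, and H is closed under +: it is a subgroup.
In fact H = ⟨(4,3)⟩.

Yes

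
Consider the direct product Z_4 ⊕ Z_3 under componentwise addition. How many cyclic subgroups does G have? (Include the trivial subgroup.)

6

A cyclic subgroup of order d is generated by each of its φ(d) elements of order d, so the cyclic subgroups of order d number (#elements of order d)/φ(d).
Cyclic subgroups by order — order 1: 1; order 2: 1; order 3: 1; order 4: 1; order 6: 1; order 12: 1.
Total: 6.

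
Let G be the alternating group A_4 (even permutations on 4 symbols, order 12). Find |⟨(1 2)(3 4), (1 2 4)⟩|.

|⟨(1 2)(3 4)⟩| = 2 and |⟨(1 2 4)⟩| = 3, so |H| is a multiple of lcm(2, 3) = 6 and divides |G| = 12.
Closing {(1 2)(3 4), (1 2 4)} under the group operation gives all of G, so |H| = 12.

12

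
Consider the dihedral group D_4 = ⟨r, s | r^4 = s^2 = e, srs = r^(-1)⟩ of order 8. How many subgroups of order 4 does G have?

|G| = 8 and 4 | 8, so subgroups of order 4 are possible by Lagrange.
The subgroups of order 4 are: {e, r, r^2, r^3}; {e, r^2, s, r^2s}; {e, r^2, rs, r^3s}.
So G has 3 subgroups of order 4.

3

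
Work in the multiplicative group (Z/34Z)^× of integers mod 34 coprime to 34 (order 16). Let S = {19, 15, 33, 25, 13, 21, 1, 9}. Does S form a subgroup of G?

Yes

|S| = 8 divides |G| = 16, consistent with Lagrange.
S contains the identity, every element's inverse is in S, and S is closed under ·: it is a subgroup.
In fact S = ⟨9⟩.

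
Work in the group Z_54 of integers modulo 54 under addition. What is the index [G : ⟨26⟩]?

|⟨26⟩| = 27 and |G| = 54.
By Lagrange, [G : H] = |G|/|H| = 54/27 = 2.

2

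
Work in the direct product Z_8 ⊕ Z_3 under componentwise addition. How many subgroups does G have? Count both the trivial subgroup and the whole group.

|G| = 24, so by Lagrange every subgroup order divides 24. Divisors: 1, 2, 3, 4, 6, 8, 12, 24.
Subgroups by order — order 1: 1; order 2: 1; order 3: 1; order 4: 1; order 6: 1; order 8: 1; order 12: 1; order 24: 1.
Total: 1 + 1 + 1 + 1 + 1 + 1 + 1 + 1 = 8.

8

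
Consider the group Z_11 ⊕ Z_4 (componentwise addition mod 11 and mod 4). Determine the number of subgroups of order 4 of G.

1

|G| = 44 and 4 | 44, so subgroups of order 4 are possible by Lagrange.
The subgroups of order 4 are: {(0,0), (0,1), (0,2), (0,3)}.
So G has 1 subgroup of order 4.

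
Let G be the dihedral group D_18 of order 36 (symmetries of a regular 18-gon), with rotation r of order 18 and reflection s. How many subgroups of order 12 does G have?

3

|G| = 36 and 12 | 36, so subgroups of order 12 are possible by Lagrange.
The subgroups of order 12 are: {e, r^3, r^6, r^9, r^12, r^15, rs, r^4s, r^7s, r^10s, r^13s, r^16s}; {e, r^3, r^6, r^9, r^12, r^15, r^2s, r^5s, r^8s, r^11s, r^14s, r^17s}; {e, r^3, r^6, r^9, r^12, r^15, s, r^3s, r^6s, r^9s, r^12s, r^15s}.
So G has 3 subgroups of order 12.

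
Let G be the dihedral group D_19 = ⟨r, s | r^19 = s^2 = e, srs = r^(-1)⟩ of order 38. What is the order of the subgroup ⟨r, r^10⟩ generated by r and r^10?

|⟨r⟩| = 19 and |⟨r^10⟩| = 19, so |H| is a multiple of lcm(19, 19) = 19 and divides |G| = 38.
Closing under the operation: H = {e, r, r^2, r^3, r^4, r^5, r^6, r^7, r^8, r^9, r^10, r^11, r^12, r^13, r^14, r^15, r^16, r^17, r^18}, so |H| = 19.

19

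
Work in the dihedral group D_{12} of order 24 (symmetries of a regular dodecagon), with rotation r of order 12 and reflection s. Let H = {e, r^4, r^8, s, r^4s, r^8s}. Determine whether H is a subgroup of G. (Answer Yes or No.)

|H| = 6 divides |G| = 24, consistent with Lagrange.
H contains the identity, every element's inverse is in H, and H is closed under ·: it is a subgroup.

Yes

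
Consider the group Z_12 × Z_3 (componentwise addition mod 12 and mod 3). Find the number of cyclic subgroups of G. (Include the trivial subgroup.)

15

Each element a generates a cyclic subgroup ⟨a⟩; distinct elements may generate the same one (a cyclic group of order d has φ(d) generators).
Cyclic subgroups by order — order 1: 1; order 2: 1; order 3: 4; order 4: 1; order 6: 4; order 12: 4.
Total: 15.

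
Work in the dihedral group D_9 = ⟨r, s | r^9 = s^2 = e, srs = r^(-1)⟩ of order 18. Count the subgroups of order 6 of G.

|G| = 18 and 6 | 18, so subgroups of order 6 are possible by Lagrange.
The subgroups of order 6 are: {e, r^3, r^6, r^2s, r^5s, r^8s}; {e, r^3, r^6, s, r^3s, r^6s}; {e, r^3, r^6, rs, r^4s, r^7s}.
So G has 3 subgroups of order 6.

3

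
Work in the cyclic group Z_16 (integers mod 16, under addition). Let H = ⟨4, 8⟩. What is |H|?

4

|⟨4⟩| = 4 and |⟨8⟩| = 2, so |H| is a multiple of lcm(4, 2) = 4 and divides |G| = 16.
Closing under the operation: H = {0, 4, 8, 12}, so |H| = 4.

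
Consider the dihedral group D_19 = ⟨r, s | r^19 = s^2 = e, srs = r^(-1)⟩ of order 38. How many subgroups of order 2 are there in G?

19

|G| = 38 and 2 | 38, so subgroups of order 2 are possible by Lagrange.
The subgroups of order 2 are: {e, r^10s}; {e, r^11s}; {e, r^12s}; {e, r^13s}; … (19 in all).
So G has 19 subgroups of order 2.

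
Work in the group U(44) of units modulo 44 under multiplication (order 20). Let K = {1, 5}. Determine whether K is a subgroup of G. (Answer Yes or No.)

No

5 ∈ K but its inverse 9 ∉ K, so K is not a subgroup.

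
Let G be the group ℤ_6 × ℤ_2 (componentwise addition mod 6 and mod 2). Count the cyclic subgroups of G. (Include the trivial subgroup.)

Each element a generates a cyclic subgroup ⟨a⟩; distinct elements may generate the same one (a cyclic group of order d has φ(d) generators).
Cyclic subgroups by order — order 1: 1; order 2: 3; order 3: 1; order 6: 3.
Total: 8.

8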